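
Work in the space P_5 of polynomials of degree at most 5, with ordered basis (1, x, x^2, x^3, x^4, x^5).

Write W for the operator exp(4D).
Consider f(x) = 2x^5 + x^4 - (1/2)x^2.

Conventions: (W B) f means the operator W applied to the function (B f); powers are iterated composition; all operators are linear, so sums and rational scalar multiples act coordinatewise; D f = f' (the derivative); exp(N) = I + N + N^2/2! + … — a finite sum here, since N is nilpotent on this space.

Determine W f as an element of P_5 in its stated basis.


order-1 term: 40x^4 + 16x^3 - 4x
order-2 term: 320x^3 + 96x^2 - 8
order-3 term: 1280x^2 + 256x
order-4 term: 2560x + 256
order-5 term: 2048
the series for exp(4D) f terminates at order 5
exp(4D) f = 2x^5 + 41x^4 + 336x^3 + (2751/2)x^2 + 2812x + 2296

the image equals g(x) = 2x^5 + 41x^4 + 336x^3 + (2751/2)x^2 + 2812x + 2296


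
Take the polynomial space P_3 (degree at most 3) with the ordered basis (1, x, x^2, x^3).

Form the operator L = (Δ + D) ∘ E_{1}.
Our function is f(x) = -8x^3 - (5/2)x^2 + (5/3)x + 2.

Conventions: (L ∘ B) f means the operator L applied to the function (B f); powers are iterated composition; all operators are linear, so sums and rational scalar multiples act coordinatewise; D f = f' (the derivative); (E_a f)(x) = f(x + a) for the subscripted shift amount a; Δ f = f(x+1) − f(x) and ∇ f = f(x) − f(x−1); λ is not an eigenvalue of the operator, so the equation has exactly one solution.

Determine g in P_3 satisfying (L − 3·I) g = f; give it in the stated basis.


the image equals g(x) = (8/3)x^3 + (37/6)x^2 + 21x + 65/2

write g with unknown coordinates in the stated basis and equate coefficients in (L − 3·I) g = f
solving from the highest basis element down gives g = (8/3)x^3 + (37/6)x^2 + 21x + 65/2
check: L g = 16x^2 + (194/3)x + 199/2
so L g − 3·g = -8x^3 - (5/2)x^2 + (5/3)x + 2 = f ✓


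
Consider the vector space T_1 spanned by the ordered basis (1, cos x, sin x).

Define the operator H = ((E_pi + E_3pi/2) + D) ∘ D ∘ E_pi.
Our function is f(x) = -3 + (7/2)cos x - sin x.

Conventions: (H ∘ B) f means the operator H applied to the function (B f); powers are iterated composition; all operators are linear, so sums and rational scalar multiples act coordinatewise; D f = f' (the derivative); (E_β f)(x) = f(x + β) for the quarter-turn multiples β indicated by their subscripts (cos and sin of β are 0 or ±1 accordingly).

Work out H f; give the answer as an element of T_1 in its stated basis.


E_pi f = -3 - (7/2)cos x + sin x
D E_pi f = cos x + (7/2)sin x
E_pi D E_pi f = -cos x - (7/2)sin x
E_3pi/2 D E_pi f = -(7/2)cos x + sin x
(E_pi + E_3pi/2) D E_pi f = -(9/2)cos x - (5/2)sin x
D D E_pi f = (7/2)cos x - sin x
((E_pi + E_3pi/2) + D) D E_pi f = -cos x - (7/2)sin x

the result is g(x) = -cos x - (7/2)sin x


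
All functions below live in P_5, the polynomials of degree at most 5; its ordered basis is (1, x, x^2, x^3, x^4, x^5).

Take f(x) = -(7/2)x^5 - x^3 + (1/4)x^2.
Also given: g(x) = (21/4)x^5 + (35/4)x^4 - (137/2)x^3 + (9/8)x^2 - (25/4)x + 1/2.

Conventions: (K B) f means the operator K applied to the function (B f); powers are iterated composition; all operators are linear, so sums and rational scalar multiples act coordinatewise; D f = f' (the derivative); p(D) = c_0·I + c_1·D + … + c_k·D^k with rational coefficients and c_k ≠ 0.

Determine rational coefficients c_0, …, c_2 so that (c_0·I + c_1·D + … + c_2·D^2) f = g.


D^0 f = -(7/2)x^5 - x^3 + (1/4)x^2
D^1 f = -(35/2)x^4 - 3x^2 + (1/2)x
D^2 f = -70x^3 - 6x + 1/2
matching coefficients of g against c_0 f + c_1 Df + … from the top degree down determines the c_i
solution: c_0 = -3/2, c_1 = -1/2, c_2 = 1

c_0 = -3/2, c_1 = -1/2, c_2 = 1


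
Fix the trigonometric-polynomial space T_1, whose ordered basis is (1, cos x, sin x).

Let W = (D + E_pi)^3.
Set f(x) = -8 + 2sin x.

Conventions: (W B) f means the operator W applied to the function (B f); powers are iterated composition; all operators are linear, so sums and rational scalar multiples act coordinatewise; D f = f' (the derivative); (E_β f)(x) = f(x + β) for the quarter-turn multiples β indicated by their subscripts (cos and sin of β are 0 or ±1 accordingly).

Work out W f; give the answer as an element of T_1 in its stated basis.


D f = 2cos x
E_pi f = -8 - 2sin x
(D + E_pi) f = -8 + 2cos x - 2sin x
D (D + E_pi) f = -2cos x - 2sin x
E_pi (D + E_pi) f = -8 - 2cos x + 2sin x
(D + E_pi) (D + E_pi) f = -8 - 4cos x
D (D + E_pi) (D + E_pi) f = 4sin x
E_pi (D + E_pi) (D + E_pi) f = -8 + 4cos x
(D + E_pi) (D + E_pi) (D + E_pi) f = -8 + 4cos x + 4sin x

g(x) = -8 + 4cos x + 4sin x


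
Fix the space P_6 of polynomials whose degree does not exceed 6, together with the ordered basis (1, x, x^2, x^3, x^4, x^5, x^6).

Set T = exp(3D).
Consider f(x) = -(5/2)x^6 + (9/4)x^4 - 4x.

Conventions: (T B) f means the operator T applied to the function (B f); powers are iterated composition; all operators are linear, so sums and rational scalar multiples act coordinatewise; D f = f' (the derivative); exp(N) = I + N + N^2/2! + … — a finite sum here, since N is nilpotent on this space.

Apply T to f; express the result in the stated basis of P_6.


the result is g(x) = -(5/2)x^6 - 45x^5 - (1341/4)x^4 - 1323x^3 - 2916x^2 - 3406x - 6609/4

order-1 term: -45x^5 + 27x^3 - 12
order-2 term: -(675/2)x^4 + (243/2)x^2
order-3 term: -1350x^3 + 243x
order-4 term: -(6075/2)x^2 + 729/4
order-5 term: -3645x
order-6 term: -3645/2
the series for exp(3D) f terminates at order 6
exp(3D) f = -(5/2)x^6 - 45x^5 - (1341/4)x^4 - 1323x^3 - 2916x^2 - 3406x - 6609/4


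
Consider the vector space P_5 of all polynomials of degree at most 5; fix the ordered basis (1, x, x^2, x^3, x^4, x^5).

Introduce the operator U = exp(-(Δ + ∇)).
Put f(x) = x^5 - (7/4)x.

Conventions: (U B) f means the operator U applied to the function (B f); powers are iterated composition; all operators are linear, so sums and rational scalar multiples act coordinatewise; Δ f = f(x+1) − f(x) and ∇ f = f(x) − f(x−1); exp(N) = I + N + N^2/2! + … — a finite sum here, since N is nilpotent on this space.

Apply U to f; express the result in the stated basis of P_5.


g(x) = x^5 - 10x^4 + 40x^3 - 100x^2 + (633/4)x - 221/2

order-1 term: -10x^4 - 20x^2 + 3/2
order-2 term: 40x^3 + 80x
order-3 term: -80x^2 - 80
order-4 term: 80x
order-5 term: -32
the series for exp(-(Δ + ∇)) f terminates at order 5
exp(-(Δ + ∇)) f = x^5 - 10x^4 + 40x^3 - 100x^2 + (633/4)x - 221/2


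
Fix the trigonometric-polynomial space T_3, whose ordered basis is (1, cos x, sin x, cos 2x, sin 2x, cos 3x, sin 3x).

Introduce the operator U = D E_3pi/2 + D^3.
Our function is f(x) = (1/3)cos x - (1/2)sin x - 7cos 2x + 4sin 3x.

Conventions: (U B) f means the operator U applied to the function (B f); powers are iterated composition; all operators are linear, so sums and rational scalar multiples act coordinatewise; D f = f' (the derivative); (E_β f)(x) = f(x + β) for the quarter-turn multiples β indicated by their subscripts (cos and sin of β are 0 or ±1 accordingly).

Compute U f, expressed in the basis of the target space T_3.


E_3pi/2 f = (1/2)cos x + (1/3)sin x + 7cos 2x + 4cos 3x
D E_3pi/2 f = (1/3)cos x - (1/2)sin x - 14sin 2x - 12sin 3x
D f = -(1/2)cos x - (1/3)sin x + 14sin 2x + 12cos 3x
D D f = -(1/3)cos x + (1/2)sin x + 28cos 2x - 36sin 3x
D D D f = (1/2)cos x + (1/3)sin x - 56sin 2x - 108cos 3x
(D E_3pi/2 + D^3) f = (5/6)cos x - (1/6)sin x - 70sin 2x - 108cos 3x - 12sin 3x

the image equals g(x) = (5/6)cos x - (1/6)sin x - 70sin 2x - 108cos 3x - 12sin 3x


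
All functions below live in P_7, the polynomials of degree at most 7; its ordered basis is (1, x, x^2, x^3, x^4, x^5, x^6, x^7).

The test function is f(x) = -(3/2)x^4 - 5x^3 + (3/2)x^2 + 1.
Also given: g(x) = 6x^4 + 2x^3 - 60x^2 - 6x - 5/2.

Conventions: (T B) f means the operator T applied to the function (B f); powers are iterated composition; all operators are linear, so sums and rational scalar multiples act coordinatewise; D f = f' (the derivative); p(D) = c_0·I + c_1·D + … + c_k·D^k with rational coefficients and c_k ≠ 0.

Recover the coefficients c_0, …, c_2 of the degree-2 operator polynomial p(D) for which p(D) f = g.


D^0 f = -(3/2)x^4 - 5x^3 + (3/2)x^2 + 1
D^1 f = -6x^3 - 15x^2 + 3x
D^2 f = -18x^2 - 30x + 3
matching coefficients of g against c_0 f + c_1 Df + … from the top degree down determines the c_i
solution: c_0 = -4, c_1 = 3, c_2 = 1/2

p(D) = -4·I + 3·D + (1/2)·D^2, i.e. c_0 = -4, c_1 = 3, c_2 = 1/2


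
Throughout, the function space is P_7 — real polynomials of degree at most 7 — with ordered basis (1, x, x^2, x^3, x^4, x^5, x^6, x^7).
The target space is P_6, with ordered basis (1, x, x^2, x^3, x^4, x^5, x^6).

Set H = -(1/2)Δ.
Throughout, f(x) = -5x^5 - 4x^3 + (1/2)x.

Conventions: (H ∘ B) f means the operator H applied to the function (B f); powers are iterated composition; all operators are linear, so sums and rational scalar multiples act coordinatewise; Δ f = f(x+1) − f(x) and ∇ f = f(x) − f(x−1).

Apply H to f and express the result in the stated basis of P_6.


the image equals g(x) = (25/2)x^4 + 25x^3 + 31x^2 + (37/2)x + 17/4

Δ f = -25x^4 - 50x^3 - 62x^2 - 37x - 17/2
(-(1/2)Δ) f = (25/2)x^4 + 25x^3 + 31x^2 + (37/2)x + 17/4


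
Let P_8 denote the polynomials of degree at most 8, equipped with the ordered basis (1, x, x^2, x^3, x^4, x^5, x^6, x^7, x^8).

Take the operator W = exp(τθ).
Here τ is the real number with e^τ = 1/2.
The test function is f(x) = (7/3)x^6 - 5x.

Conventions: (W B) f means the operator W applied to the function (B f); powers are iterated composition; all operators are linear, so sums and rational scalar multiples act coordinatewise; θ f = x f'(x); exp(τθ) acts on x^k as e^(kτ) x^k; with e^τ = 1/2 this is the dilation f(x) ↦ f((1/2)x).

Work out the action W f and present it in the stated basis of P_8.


the image equals g(x) = (7/192)x^6 - (5/2)x

exp(τθ) x^k = e^(kτ) x^k; with e^τ = 1/2 this sends x^k to (1/2)^k x^k
x ↦ 1/2 x
x^6 ↦ 1/64 x^6
applying this coordinatewise to f: exp(τθ) f = (7/192)x^6 - (5/2)x


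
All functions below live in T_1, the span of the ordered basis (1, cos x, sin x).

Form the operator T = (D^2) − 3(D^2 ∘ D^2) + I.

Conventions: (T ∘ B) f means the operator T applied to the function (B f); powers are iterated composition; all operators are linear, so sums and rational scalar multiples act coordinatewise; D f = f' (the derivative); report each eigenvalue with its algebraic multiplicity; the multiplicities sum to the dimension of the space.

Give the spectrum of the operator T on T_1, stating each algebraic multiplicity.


image of 1: 1
image of cos x: -3cos x
image of sin x: -3sin x
the matrix is diagonal; its diagonal is (1, -3, -3)
for a triangular matrix the eigenvalues are the diagonal entries, with algebraic multiplicity their repetition count

λ = -3 (multiplicity 2), λ = 1 (multiplicity 1)


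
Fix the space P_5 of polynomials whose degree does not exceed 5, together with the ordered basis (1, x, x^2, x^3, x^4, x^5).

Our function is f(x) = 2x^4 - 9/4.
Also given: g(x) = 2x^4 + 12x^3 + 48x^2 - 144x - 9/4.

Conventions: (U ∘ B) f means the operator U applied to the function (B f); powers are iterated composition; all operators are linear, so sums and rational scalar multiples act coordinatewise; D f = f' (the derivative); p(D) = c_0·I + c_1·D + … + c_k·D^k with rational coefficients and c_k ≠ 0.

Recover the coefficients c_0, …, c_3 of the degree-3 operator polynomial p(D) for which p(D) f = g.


p(D) = I + (3/2)·D + 2·D^2 − 3·D^3, i.e. c_0 = 1, c_1 = 3/2, c_2 = 2, c_3 = -3

D^0 f = 2x^4 - 9/4
D^1 f = 8x^3
D^2 f = 24x^2
D^3 f = 48x
matching coefficients of g against c_0 f + c_1 Df + … from the top degree down determines the c_i
solution: c_0 = 1, c_1 = 3/2, c_2 = 2, c_3 = -3


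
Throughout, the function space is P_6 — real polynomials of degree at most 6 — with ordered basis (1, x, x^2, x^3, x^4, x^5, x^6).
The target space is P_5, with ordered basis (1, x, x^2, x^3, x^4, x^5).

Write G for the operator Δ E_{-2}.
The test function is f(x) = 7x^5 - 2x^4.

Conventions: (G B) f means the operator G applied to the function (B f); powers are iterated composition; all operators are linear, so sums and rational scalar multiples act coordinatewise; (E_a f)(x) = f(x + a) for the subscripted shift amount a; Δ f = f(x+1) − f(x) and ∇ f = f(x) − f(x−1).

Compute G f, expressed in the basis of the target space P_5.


E_{-2} f = 7x^5 - 72x^4 + 296x^3 - 608x^2 + 624x - 256
Δ E_{-2} f = 35x^4 - 218x^3 + 526x^2 - 581x + 247

g(x) = 35x^4 - 218x^3 + 526x^2 - 581x + 247


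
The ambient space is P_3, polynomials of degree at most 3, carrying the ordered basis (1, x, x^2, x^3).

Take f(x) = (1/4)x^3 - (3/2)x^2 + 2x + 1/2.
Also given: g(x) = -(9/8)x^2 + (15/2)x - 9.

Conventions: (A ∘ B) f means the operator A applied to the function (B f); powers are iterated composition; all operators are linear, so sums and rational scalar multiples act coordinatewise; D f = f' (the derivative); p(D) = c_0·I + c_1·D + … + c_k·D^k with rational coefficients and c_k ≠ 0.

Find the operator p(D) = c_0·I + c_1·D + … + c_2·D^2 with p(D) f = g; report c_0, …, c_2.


c_0 = 0, c_1 = -3/2, c_2 = 2

D^0 f = (1/4)x^3 - (3/2)x^2 + 2x + 1/2
D^1 f = (3/4)x^2 - 3x + 2
D^2 f = (3/2)x - 3
matching coefficients of g against c_0 f + c_1 Df + … from the top degree down determines the c_i
solution: c_0 = 0, c_1 = -3/2, c_2 = 2


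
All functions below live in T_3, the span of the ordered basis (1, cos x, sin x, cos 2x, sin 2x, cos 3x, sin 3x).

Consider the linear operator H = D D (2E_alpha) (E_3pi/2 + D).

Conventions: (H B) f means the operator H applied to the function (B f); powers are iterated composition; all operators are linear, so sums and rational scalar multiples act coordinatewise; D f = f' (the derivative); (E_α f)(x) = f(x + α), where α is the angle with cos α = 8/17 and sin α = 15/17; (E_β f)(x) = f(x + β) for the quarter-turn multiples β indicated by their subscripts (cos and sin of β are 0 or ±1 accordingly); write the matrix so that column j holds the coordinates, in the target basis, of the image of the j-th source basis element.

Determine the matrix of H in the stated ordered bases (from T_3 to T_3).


the matrix is [[0, 0, 0, 0, 0, 0, 0]; [0, 0, 0, 0, 0, 0, 0]; [0, 0, 0, 0, 0, 0, 0]; [0, 0, 0, 2552/289, 4496/289, 0, 0]; [0, 0, 0, -4496/289, 2552/289, 0, 0]; [0, 0, 0, 0, 0, -35640/4913, 351936/4913]; [0, 0, 0, 0, 0, -351936/4913, -35640/4913]] (rows listed top to bottom)

image of 1: 0
image of cos x: 0
image of sin x: 0
image of cos 2x: (2552/289)cos 2x - (4496/289)sin 2x
image of sin 2x: (4496/289)cos 2x + (2552/289)sin 2x
image of cos 3x: -(35640/4913)cos 3x - (351936/4913)sin 3x
image of sin 3x: (351936/4913)cos 3x - (35640/4913)sin 3x
each image's coordinates form column j of the matrix


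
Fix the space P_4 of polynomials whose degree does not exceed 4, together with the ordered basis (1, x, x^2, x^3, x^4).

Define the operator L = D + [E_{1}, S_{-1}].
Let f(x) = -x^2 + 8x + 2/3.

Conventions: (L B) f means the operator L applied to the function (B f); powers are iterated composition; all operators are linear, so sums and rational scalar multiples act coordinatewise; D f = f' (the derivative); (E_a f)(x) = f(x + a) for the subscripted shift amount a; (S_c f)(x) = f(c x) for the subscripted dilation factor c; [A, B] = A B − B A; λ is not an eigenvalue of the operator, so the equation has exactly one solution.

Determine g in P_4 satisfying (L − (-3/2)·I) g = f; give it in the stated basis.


write g with unknown coordinates in the stated basis and equate coefficients in (L − (-3/2)·I) g = f
solving from the highest basis element down gives g = -(2/3)x^2 + 8x + 52/9
check: L g = -4x - 8
so L g − (-3/2)·g = -x^2 + 8x + 2/3 = f ✓

the image equals g(x) = -(2/3)x^2 + 8x + 52/9


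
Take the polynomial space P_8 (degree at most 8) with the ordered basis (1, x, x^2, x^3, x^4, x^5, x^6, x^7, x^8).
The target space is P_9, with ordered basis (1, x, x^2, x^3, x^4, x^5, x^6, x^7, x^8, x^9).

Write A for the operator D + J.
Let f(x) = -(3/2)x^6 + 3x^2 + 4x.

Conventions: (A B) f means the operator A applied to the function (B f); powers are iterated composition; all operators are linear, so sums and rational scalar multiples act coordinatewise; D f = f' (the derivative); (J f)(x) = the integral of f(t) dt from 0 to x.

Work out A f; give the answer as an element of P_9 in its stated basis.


D f = -9x^5 + 6x + 4
J f = -(3/14)x^7 + x^3 + 2x^2
(D + J) f = -(3/14)x^7 - 9x^5 + x^3 + 2x^2 + 6x + 4

the image equals g(x) = -(3/14)x^7 - 9x^5 + x^3 + 2x^2 + 6x + 4


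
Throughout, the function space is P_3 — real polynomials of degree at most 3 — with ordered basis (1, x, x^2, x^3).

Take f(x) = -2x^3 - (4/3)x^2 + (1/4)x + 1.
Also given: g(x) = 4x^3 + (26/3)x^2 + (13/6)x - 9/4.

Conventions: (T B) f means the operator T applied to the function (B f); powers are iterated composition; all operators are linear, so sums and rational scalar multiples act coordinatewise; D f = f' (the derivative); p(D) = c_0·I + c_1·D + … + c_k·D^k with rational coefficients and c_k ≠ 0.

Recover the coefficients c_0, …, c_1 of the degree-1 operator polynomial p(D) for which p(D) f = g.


D^0 f = -2x^3 - (4/3)x^2 + (1/4)x + 1
D^1 f = -6x^2 - (8/3)x + 1/4
matching coefficients of g against c_0 f + c_1 Df + … from the top degree down determines the c_i
solution: c_0 = -2, c_1 = -1

p(D) = -2·I − D, i.e. c_0 = -2, c_1 = -1


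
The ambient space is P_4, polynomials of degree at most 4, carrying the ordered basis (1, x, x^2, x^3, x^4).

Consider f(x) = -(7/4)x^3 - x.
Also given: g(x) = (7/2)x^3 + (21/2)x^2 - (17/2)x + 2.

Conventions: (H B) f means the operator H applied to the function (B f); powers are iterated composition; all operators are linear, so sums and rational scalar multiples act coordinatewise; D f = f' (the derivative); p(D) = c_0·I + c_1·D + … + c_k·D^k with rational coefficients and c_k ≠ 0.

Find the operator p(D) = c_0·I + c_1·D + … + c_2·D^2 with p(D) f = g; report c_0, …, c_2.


D^0 f = -(7/4)x^3 - x
D^1 f = -(21/4)x^2 - 1
D^2 f = -(21/2)x
matching coefficients of g against c_0 f + c_1 Df + … from the top degree down determines the c_i
solution: c_0 = -2, c_1 = -2, c_2 = 1

c_0 = -2, c_1 = -2, c_2 = 1


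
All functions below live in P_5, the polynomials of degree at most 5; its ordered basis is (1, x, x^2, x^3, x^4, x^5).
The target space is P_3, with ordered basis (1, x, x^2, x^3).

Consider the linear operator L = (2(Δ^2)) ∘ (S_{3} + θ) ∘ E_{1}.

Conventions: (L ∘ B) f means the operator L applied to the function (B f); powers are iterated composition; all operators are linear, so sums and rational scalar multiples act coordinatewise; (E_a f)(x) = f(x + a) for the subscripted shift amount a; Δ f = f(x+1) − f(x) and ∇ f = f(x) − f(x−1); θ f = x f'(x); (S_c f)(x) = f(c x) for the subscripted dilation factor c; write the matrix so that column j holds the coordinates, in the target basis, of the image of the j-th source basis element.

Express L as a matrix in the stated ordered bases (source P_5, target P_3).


the matrix is [[0, 0, 44, 492, 4084, 30820]; [0, 0, 0, 360, 5520, 58720]; [0, 0, 0, 0, 2040, 39960]; [0, 0, 0, 0, 0, 9920]] (rows listed top to bottom)

image of 1: 0
image of x: 0
image of x^2: 44
image of x^3: 360x + 492
image of x^4: 2040x^2 + 5520x + 4084
image of x^5: 9920x^3 + 39960x^2 + 58720x + 30820
each image's coordinates form column j of the matrix


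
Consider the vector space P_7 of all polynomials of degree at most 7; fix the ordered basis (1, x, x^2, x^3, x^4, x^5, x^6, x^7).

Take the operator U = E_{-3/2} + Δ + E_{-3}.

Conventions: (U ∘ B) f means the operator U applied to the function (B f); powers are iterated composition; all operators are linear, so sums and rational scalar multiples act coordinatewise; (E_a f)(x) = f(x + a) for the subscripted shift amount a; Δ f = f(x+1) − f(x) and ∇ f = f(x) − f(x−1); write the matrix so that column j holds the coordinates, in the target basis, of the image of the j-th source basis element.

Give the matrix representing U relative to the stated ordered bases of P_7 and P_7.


the matrix is [[2, -7/2, 49/4, -235/8, 1393/16, -7987/32, 47449/64, -281995/128]; [0, 2, -7, 147/4, -235/2, 6965/16, -23961/16, 332143/64]; [0, 0, 2, -21/2, 147/2, -1175/4, 20895/16, -167727/32]; [0, 0, 0, 2, -14, 245/2, -1175/2, 48755/16]; [0, 0, 0, 0, 2, -35/2, 735/4, -8225/8]; [0, 0, 0, 0, 0, 2, -21, 1029/4]; [0, 0, 0, 0, 0, 0, 2, -49/2]; [0, 0, 0, 0, 0, 0, 0, 2]] (rows listed top to bottom)

image of 1: 2
image of x: 2x - 7/2
image of x^2: 2x^2 - 7x + 49/4
image of x^3: 2x^3 - (21/2)x^2 + (147/4)x - 235/8
image of x^4: 2x^4 - 14x^3 + (147/2)x^2 - (235/2)x + 1393/16
image of x^5: 2x^5 - (35/2)x^4 + (245/2)x^3 - (1175/4)x^2 + (6965/16)x - 7987/32
image of x^6: 2x^6 - 21x^5 + (735/4)x^4 - (1175/2)x^3 + (20895/16)x^2 - (23961/16)x + 47449/64
image of x^7: 2x^7 - (49/2)x^6 + (1029/4)x^5 - (8225/8)x^4 + (48755/16)x^3 - (167727/32)x^2 + (332143/64)x - 281995/128
each image's coordinates form column j of the matrix


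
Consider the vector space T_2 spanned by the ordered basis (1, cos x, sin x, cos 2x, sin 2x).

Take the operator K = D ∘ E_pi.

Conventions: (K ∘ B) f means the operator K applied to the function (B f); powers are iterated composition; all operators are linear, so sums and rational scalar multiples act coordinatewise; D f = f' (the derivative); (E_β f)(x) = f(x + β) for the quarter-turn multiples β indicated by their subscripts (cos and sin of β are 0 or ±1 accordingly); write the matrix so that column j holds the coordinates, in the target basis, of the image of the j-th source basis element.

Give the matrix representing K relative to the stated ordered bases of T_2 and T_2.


image of 1: 0
image of cos x: sin x
image of sin x: -cos x
image of cos 2x: -2sin 2x
image of sin 2x: 2cos 2x
each image's coordinates form column j of the matrix

the matrix is [[0, 0, 0, 0, 0]; [0, 0, -1, 0, 0]; [0, 1, 0, 0, 0]; [0, 0, 0, 0, 2]; [0, 0, 0, -2, 0]] (rows listed top to bottom)


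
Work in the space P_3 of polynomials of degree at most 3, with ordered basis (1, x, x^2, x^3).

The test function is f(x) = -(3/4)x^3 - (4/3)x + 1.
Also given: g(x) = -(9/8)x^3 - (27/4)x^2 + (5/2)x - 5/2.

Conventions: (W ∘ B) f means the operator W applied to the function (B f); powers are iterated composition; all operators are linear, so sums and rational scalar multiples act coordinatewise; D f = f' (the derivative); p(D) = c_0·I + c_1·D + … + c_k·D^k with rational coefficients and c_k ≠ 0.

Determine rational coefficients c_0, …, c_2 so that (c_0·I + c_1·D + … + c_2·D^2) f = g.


D^0 f = -(3/4)x^3 - (4/3)x + 1
D^1 f = -(9/4)x^2 - 4/3
D^2 f = -(9/2)x
matching coefficients of g against c_0 f + c_1 Df + … from the top degree down determines the c_i
solution: c_0 = 3/2, c_1 = 3, c_2 = -1

c_0 = 3/2, c_1 = 3, c_2 = -1


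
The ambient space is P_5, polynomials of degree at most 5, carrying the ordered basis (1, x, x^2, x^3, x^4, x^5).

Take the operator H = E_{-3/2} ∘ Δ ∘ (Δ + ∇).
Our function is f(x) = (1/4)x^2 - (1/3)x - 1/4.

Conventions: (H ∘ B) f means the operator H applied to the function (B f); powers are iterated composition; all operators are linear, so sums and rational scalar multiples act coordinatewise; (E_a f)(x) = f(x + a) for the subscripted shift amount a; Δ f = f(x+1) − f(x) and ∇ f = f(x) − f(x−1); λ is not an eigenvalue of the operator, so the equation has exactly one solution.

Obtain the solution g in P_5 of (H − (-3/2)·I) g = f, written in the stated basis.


write g with unknown coordinates in the stated basis and equate coefficients in (H − (-3/2)·I) g = f
solving from the highest basis element down gives g = (1/6)x^2 - (2/9)x - 11/18
check: H g = 2/3
so H g − (-3/2)·g = (1/4)x^2 - (1/3)x - 1/4 = f ✓

g(x) = (1/6)x^2 - (2/9)x - 11/18


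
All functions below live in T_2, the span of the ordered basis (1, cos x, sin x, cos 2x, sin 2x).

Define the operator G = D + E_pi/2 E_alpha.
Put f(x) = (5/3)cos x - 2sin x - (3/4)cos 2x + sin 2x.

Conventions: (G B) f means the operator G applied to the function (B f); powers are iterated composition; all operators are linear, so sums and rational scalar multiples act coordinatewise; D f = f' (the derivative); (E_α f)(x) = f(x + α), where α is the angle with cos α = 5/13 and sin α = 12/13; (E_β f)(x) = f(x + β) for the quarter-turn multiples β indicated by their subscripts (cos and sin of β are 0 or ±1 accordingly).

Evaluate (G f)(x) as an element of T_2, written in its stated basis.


D f = -2cos x - (5/3)sin x + 2cos 2x + (3/2)sin 2x
E_alpha f = -(47/39)cos x - (30/13)sin x + (837/676)cos 2x - (29/169)sin 2x
E_pi/2 E_alpha f = -(30/13)cos x + (47/39)sin x - (837/676)cos 2x + (29/169)sin 2x
(D + E_pi/2 E_alpha) f = -(56/13)cos x - (6/13)sin x + (515/676)cos 2x + (565/338)sin 2x

g(x) = -(56/13)cos x - (6/13)sin x + (515/676)cos 2x + (565/338)sin 2x


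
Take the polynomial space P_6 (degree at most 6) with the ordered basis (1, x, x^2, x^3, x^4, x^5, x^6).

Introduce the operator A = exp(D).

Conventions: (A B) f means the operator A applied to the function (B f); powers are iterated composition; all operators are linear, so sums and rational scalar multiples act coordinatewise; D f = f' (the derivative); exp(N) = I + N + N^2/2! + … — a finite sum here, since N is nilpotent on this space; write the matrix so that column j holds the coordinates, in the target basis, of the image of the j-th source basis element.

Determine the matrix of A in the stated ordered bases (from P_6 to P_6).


the matrix is [[1, 1, 1, 1, 1, 1, 1]; [0, 1, 2, 3, 4, 5, 6]; [0, 0, 1, 3, 6, 10, 15]; [0, 0, 0, 1, 4, 10, 20]; [0, 0, 0, 0, 1, 5, 15]; [0, 0, 0, 0, 0, 1, 6]; [0, 0, 0, 0, 0, 0, 1]] (rows listed top to bottom)

image of 1: 1
image of x: x + 1
image of x^2: x^2 + 2x + 1
image of x^3: x^3 + 3x^2 + 3x + 1
image of x^4: x^4 + 4x^3 + 6x^2 + 4x + 1
image of x^5: x^5 + 5x^4 + 10x^3 + 10x^2 + 5x + 1
image of x^6: x^6 + 6x^5 + 15x^4 + 20x^3 + 15x^2 + 6x + 1
each image's coordinates form column j of the matrix


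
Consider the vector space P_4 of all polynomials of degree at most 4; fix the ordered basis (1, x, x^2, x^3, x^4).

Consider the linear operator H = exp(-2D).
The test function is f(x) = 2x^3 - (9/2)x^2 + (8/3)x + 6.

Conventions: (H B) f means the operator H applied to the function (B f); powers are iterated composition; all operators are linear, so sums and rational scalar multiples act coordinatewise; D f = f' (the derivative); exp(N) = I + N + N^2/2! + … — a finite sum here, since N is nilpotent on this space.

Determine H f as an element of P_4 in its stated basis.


g(x) = 2x^3 - (33/2)x^2 + (134/3)x - 100/3

order-1 term: -12x^2 + 18x - 16/3
order-2 term: 24x - 18
order-3 term: -16
the series for exp(-2D) f terminates at order 3
exp(-2D) f = 2x^3 - (33/2)x^2 + (134/3)x - 100/3


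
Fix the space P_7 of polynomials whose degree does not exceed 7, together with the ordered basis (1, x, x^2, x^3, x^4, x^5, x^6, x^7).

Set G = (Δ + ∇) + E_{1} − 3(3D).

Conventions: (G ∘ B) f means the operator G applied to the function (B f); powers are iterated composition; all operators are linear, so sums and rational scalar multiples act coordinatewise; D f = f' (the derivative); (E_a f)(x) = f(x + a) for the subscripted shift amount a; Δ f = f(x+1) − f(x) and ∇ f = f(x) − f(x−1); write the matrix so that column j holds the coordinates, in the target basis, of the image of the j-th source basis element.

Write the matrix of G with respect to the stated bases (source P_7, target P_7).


the matrix is [[1, -6, 1, 3, 1, 3, 1, 3]; [0, 1, -12, 3, 12, 5, 18, 7]; [0, 0, 1, -18, 6, 30, 15, 63]; [0, 0, 0, 1, -24, 10, 60, 35]; [0, 0, 0, 0, 1, -30, 15, 105]; [0, 0, 0, 0, 0, 1, -36, 21]; [0, 0, 0, 0, 0, 0, 1, -42]; [0, 0, 0, 0, 0, 0, 0, 1]] (rows listed top to bottom)

image of 1: 1
image of x: x - 6
image of x^2: x^2 - 12x + 1
image of x^3: x^3 - 18x^2 + 3x + 3
image of x^4: x^4 - 24x^3 + 6x^2 + 12x + 1
image of x^5: x^5 - 30x^4 + 10x^3 + 30x^2 + 5x + 3
image of x^6: x^6 - 36x^5 + 15x^4 + 60x^3 + 15x^2 + 18x + 1
image of x^7: x^7 - 42x^6 + 21x^5 + 105x^4 + 35x^3 + 63x^2 + 7x + 3
each image's coordinates form column j of the matrix


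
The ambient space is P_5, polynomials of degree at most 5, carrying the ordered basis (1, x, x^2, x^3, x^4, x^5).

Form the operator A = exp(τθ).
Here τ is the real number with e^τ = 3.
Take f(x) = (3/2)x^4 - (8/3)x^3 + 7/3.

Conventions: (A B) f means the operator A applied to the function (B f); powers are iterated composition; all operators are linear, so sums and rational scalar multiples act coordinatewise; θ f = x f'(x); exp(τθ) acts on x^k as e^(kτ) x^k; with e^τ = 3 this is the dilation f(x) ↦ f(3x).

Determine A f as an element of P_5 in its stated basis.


exp(τθ) x^k = e^(kτ) x^k; with e^τ = 3 this sends x^k to 3^k x^k
x^3 ↦ 27 x^3
x^4 ↦ 81 x^4
applying this coordinatewise to f: exp(τθ) f = (243/2)x^4 - 72x^3 + 7/3

g(x) = (243/2)x^4 - 72x^3 + 7/3


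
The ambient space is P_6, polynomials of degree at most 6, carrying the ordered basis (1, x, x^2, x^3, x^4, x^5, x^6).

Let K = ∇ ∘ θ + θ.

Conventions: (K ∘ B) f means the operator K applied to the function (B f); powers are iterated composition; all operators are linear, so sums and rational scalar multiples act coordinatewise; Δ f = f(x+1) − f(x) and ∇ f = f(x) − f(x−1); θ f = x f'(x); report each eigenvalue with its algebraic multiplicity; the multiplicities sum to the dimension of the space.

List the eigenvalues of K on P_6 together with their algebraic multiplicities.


λ = 0 (multiplicity 1), λ = 1 (multiplicity 1), λ = 2 (multiplicity 1), λ = 3 (multiplicity 1), λ = 4 (multiplicity 1), λ = 5 (multiplicity 1), λ = 6 (multiplicity 1)

image of 1: 0
image of x: x + 1
image of x^2: 2x^2 + 4x - 2
image of x^3: 3x^3 + 9x^2 - 9x + 3
image of x^4: 4x^4 + 16x^3 - 24x^2 + 16x - 4
image of x^5: 5x^5 + 25x^4 - 50x^3 + 50x^2 - 25x + 5
image of x^6: 6x^6 + 36x^5 - 90x^4 + 120x^3 - 90x^2 + 36x - 6
the matrix is upper triangular; its diagonal is (0, 1, 2, 3, 4, 5, 6)
for a triangular matrix the eigenvalues are the diagonal entries, with algebraic multiplicity their repetition count


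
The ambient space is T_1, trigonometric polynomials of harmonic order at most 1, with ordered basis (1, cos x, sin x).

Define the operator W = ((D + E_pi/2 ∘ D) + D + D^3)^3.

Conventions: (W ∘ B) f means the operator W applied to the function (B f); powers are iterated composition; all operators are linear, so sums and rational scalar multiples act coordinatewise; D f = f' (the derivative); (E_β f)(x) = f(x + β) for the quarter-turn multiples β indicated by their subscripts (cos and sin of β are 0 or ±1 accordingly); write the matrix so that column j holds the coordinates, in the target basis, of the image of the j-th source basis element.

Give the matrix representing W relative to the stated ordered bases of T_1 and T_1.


the matrix is [[0, 0, 0]; [0, 2, 2]; [0, -2, 2]] (rows listed top to bottom)

image of 1: 0
image of cos x: 2cos x - 2sin x
image of sin x: 2cos x + 2sin x
each image's coordinates form column j of the matrix


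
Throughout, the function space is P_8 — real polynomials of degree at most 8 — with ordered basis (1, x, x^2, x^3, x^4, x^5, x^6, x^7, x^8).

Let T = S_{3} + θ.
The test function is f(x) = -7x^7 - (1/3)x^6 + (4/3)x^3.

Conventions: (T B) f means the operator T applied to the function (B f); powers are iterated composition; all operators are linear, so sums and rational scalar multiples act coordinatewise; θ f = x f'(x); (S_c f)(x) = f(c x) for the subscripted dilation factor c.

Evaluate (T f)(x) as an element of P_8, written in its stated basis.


S_{3} f = -15309x^7 - 243x^6 + 36x^3
θ f = -49x^7 - 2x^6 + 4x^3
(S_{3} + θ) f = -15358x^7 - 245x^6 + 40x^3

g(x) = -15358x^7 - 245x^6 + 40x^3


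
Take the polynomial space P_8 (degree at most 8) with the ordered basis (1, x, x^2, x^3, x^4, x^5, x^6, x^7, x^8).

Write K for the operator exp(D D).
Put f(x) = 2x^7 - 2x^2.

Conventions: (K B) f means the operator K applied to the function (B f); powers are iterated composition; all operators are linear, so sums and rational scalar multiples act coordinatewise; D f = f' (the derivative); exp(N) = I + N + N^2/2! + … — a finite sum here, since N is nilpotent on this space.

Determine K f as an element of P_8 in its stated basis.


order-1 term: 84x^5 - 4
order-2 term: 840x^3
order-3 term: 1680x
the series for exp(D D) f terminates at order 3
exp(D D) f = 2x^7 + 84x^5 + 840x^3 - 2x^2 + 1680x - 4

the result is g(x) = 2x^7 + 84x^5 + 840x^3 - 2x^2 + 1680x - 4


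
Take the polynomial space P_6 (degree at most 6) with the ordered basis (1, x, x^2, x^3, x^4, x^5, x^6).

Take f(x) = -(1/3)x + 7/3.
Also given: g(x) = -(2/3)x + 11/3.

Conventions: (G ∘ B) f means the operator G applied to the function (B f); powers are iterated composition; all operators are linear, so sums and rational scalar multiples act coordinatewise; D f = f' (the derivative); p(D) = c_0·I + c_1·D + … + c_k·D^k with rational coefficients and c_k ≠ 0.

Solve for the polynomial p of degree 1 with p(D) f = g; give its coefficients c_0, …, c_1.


D^0 f = -(1/3)x + 7/3
D^1 f = -1/3
matching coefficients of g against c_0 f + c_1 Df + … from the top degree down determines the c_i
solution: c_0 = 2, c_1 = 3

c_0 = 2, c_1 = 3


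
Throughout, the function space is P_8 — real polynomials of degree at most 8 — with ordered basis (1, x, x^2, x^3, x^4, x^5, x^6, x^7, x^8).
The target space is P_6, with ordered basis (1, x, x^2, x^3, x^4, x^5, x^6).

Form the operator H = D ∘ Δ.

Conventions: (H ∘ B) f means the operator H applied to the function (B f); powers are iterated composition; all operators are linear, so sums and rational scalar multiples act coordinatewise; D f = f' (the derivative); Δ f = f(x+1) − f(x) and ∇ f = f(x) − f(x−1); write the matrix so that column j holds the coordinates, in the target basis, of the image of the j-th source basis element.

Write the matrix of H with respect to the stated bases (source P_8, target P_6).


image of 1: 0
image of x: 0
image of x^2: 2
image of x^3: 6x + 3
image of x^4: 12x^2 + 12x + 4
image of x^5: 20x^3 + 30x^2 + 20x + 5
image of x^6: 30x^4 + 60x^3 + 60x^2 + 30x + 6
image of x^7: 42x^5 + 105x^4 + 140x^3 + 105x^2 + 42x + 7
image of x^8: 56x^6 + 168x^5 + 280x^4 + 280x^3 + 168x^2 + 56x + 8
each image's coordinates form column j of the matrix

the matrix is [[0, 0, 2, 3, 4, 5, 6, 7, 8]; [0, 0, 0, 6, 12, 20, 30, 42, 56]; [0, 0, 0, 0, 12, 30, 60, 105, 168]; [0, 0, 0, 0, 0, 20, 60, 140, 280]; [0, 0, 0, 0, 0, 0, 30, 105, 280]; [0, 0, 0, 0, 0, 0, 0, 42, 168]; [0, 0, 0, 0, 0, 0, 0, 0, 56]] (rows listed top to bottom)


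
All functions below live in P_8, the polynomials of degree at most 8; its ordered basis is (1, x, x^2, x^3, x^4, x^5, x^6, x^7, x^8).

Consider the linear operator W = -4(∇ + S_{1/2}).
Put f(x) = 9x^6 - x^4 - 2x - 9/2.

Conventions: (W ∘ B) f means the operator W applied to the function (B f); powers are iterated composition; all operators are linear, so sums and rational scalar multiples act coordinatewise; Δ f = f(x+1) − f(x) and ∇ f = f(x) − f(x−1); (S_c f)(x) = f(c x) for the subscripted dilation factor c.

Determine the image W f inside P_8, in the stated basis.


g(x) = -(9/16)x^6 - 216x^5 + (2161/4)x^4 - 704x^3 + 516x^2 - 196x + 58

∇ f = 54x^5 - 135x^4 + 176x^3 - 129x^2 + 50x - 10
S_{1/2} f = (9/64)x^6 - (1/16)x^4 - x - 9/2
(∇ + S_{1/2}) f = (9/64)x^6 + 54x^5 - (2161/16)x^4 + 176x^3 - 129x^2 + 49x - 29/2
(-4(∇ + S_{1/2})) f = -(9/16)x^6 - 216x^5 + (2161/4)x^4 - 704x^3 + 516x^2 - 196x + 58


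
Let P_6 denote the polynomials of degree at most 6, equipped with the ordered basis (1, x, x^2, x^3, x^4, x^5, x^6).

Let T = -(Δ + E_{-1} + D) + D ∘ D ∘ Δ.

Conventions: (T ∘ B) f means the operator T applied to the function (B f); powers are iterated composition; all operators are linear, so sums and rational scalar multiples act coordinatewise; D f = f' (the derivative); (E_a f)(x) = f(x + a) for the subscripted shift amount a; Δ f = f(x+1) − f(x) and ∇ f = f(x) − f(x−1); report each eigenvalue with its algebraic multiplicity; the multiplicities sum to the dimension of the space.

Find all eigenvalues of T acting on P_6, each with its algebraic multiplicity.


image of 1: -1
image of x: -x - 1
image of x^2: -x^2 - 2x - 2
image of x^3: -x^3 - 3x^2 - 6x + 6
image of x^4: -x^4 - 4x^3 - 12x^2 + 24x + 10
image of x^5: -x^5 - 5x^4 - 20x^3 + 60x^2 + 50x + 20
image of x^6: -x^6 - 6x^5 - 30x^4 + 120x^3 + 150x^2 + 120x + 28
the matrix is upper triangular; its diagonal is (-1, -1, -1, -1, -1, -1, -1)
for a triangular matrix the eigenvalues are the diagonal entries, with algebraic multiplicity their repetition count

λ = -1 (multiplicity 7)


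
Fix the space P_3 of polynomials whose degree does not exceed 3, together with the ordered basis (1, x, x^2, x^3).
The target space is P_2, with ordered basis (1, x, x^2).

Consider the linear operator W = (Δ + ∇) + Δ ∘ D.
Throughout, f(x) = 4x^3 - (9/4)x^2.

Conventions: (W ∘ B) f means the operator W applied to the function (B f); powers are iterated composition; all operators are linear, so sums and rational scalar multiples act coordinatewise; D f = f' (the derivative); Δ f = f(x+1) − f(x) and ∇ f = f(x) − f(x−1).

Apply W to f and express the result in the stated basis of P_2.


Δ f = 12x^2 + (15/2)x + 7/4
∇ f = 12x^2 - (33/2)x + 25/4
(Δ + ∇) f = 24x^2 - 9x + 8
D f = 12x^2 - (9/2)x
Δ D f = 24x + 15/2
((Δ + ∇) + Δ ∘ D) f = 24x^2 + 15x + 31/2

g(x) = 24x^2 + 15x + 31/2


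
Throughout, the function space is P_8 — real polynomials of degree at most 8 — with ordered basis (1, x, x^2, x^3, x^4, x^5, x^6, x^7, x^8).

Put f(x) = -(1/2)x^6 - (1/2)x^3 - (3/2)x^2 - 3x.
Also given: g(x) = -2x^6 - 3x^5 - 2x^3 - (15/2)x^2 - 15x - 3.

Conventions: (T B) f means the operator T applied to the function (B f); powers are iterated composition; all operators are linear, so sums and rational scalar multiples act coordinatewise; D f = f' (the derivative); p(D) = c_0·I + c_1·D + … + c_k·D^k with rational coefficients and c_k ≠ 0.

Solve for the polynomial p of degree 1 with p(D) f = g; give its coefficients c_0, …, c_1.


p(D) = 4·I + D, i.e. c_0 = 4, c_1 = 1

D^0 f = -(1/2)x^6 - (1/2)x^3 - (3/2)x^2 - 3x
D^1 f = -3x^5 - (3/2)x^2 - 3x - 3
matching coefficients of g against c_0 f + c_1 Df + … from the top degree down determines the c_i
solution: c_0 = 4, c_1 = 1


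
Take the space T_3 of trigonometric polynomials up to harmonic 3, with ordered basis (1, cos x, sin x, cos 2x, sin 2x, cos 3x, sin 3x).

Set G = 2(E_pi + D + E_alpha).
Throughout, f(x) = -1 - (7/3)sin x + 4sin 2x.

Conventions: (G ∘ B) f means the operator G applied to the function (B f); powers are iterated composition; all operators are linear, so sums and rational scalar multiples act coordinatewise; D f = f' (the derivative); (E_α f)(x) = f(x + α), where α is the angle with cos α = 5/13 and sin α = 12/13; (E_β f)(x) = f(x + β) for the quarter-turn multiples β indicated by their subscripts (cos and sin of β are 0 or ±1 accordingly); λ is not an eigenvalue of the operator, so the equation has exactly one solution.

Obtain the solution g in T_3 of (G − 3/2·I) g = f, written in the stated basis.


write g with unknown coordinates in the stated basis and equate coefficients in (G − 3/2·I) g = f
solving from the highest basis element down gives g = -2/5 + (1400/3471)cos x + (994/3471)sin x - (14656/20417)cos 2x - (2456/20417)sin 2x
check: G g = -8/5 + (700/1157)cos x - (6608/3471)sin x - (21984/20417)cos 2x + (77984/20417)sin 2x
so G g − 3/2·g = -1 - (7/3)sin x + 4sin 2x = f ✓

the image equals g(x) = -2/5 + (1400/3471)cos x + (994/3471)sin x - (14656/20417)cos 2x - (2456/20417)sin 2x


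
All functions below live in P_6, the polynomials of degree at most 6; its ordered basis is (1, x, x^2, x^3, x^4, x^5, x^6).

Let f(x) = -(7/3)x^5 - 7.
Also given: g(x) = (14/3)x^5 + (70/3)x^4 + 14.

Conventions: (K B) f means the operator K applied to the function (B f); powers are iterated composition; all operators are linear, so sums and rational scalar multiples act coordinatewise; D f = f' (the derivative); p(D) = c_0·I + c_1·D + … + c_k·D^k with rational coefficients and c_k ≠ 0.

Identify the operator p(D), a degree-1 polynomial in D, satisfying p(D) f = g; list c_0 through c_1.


p(D) = -2·I − 2·D, i.e. c_0 = -2, c_1 = -2

D^0 f = -(7/3)x^5 - 7
D^1 f = -(35/3)x^4
matching coefficients of g against c_0 f + c_1 Df + … from the top degree down determines the c_i
solution: c_0 = -2, c_1 = -2
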